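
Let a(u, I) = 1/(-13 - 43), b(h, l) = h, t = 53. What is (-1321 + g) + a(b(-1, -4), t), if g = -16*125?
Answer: -185977/56 ≈ -3321.0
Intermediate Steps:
g = -2000
a(u, I) = -1/56 (a(u, I) = 1/(-56) = -1/56)
(-1321 + g) + a(b(-1, -4), t) = (-1321 - 2000) - 1/56 = -3321 - 1/56 = -185977/56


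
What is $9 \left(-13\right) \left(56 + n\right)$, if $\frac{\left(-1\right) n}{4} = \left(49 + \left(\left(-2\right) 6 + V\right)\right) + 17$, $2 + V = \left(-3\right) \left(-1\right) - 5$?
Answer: $16848$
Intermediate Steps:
$V = -4$ ($V = -2 - 2 = -4$)
$n = -200$ ($n = - 4 \left(\left(49 - 16\right) + 17\right) = - 4 \left(33 + 17\right) = \left(-4\right) 50 = -200$)
$9 \left(-13\right) \left(56 + n\right) = 9 \left(-13\right) \left(56 - 200\right) = \left(-117\right) \left(-144\right) = 16848$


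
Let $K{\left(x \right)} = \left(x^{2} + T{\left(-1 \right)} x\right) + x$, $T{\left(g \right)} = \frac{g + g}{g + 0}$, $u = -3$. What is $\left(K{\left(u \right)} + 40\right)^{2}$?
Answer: $1600$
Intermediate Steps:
$T{\left(g \right)} = 2$ ($T{\left(g \right)} = \frac{2 g}{g} = 2$)
$K{\left(x \right)} = x^{2} + 3 x$ ($K{\left(x \right)} = \left(x^{2} + 2 x\right) + x = x^{2} + 3 x$)
$\left(K{\left(u \right)} + 40\right)^{2} = \left(- 3 \left(3 - 3\right) + 40\right)^{2} = \left(\left(-3\right) 0 + 40\right)^{2} = \left(0 + 40\right)^{2} = 40^{2} = 1600$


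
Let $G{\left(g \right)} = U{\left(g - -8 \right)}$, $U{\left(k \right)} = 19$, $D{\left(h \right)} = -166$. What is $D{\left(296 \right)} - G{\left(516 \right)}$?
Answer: $-185$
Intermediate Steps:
$G{\left(g \right)} = 19$
$D{\left(296 \right)} - G{\left(516 \right)} = -166 - 19 = -185$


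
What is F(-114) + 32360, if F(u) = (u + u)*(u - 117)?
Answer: 85028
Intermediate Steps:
F(u) = 2*u*(-117 + u) (F(u) = (2*u)*(-117 + u) = 2*u*(-117 + u))
F(-114) + 32360 = 2*(-114)*(-117 - 114) + 32360 = 2*(-114)*(-231) + 32360 = 52668 + 32360 = 85028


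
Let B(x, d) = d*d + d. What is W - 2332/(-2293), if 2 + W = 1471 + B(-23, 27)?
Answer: 5104257/2293 ≈ 2226.0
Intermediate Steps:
B(x, d) = d + d² (B(x, d) = d² + d = d + d²)
W = 2225 (W = -2 + (1471 + 27*(1 + 27)) = -2 + (1471 + 27*28) = -2 + (1471 + 756) = -2 + 2227 = 2225)
W - 2332/(-2293) = 2225 - 2332/(-2293) = 2225 - 2332*(-1)/2293 = 2225 - 1*(-2332/2293) = 2225 + 2332/2293 = 5104257/2293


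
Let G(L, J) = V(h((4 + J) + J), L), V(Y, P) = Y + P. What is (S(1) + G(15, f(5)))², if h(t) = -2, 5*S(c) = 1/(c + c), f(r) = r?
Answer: 17161/100 ≈ 171.61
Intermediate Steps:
S(c) = 1/(10*c) (S(c) = 1/(5*(c + c)) = 1/(5*((2*c))) = (1/(2*c))/5 = 1/(10*c))
V(Y, P) = P + Y
G(L, J) = -2 + L (G(L, J) = L - 2 = -2 + L)
(S(1) + G(15, f(5)))² = ((⅒)/1 + (-2 + 15))² = ((⅒)*1 + 13)² = (⅒ + 13)² = (131/10)² = 17161/100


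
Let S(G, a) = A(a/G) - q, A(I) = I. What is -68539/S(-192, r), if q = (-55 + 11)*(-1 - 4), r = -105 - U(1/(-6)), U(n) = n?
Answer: 78956928/252811 ≈ 312.32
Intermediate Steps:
r = -629/6 (r = -105 - 1/(-6) = -105 - (-1)/6 = -105 - 1*(-⅙) = -105 + ⅙ = -629/6 ≈ -104.83)
q = 220 (q = -44*(-5) = 220)
S(G, a) = -220 + a/G (S(G, a) = a/G - 1*220 = a/G - 220 = -220 + a/G)
-68539/S(-192, r) = -68539/(-220 - 629/6/(-192)) = -68539/(-220 - 629/6*(-1/192)) = -68539/(-220 + 629/1152) = -68539/(-252811/1152) = -68539*(-1152/252811) = 78956928/252811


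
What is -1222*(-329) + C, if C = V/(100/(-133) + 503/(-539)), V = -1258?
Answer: 6950852944/17257 ≈ 4.0278e+5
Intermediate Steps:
C = 12883178/17257 (C = -1258/(100/(-133) + 503/(-539)) = -1258/(100*(-1/133) + 503*(-1/539)) = -1258/(-100/133 - 503/539) = -1258/(-17257/10241) = -1258*(-10241/17257) = 12883178/17257 ≈ 746.55)
-1222*(-329) + C = -1222*(-329) + 12883178/17257 = 402038 + 12883178/17257 = 6950852944/17257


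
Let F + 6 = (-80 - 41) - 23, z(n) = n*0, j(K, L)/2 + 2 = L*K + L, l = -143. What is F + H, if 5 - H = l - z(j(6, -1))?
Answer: -2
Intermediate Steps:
j(K, L) = -4 + 2*L + 2*K*L (j(K, L) = -4 + 2*(L*K + L) = -4 + 2*(K*L + L) = -4 + 2*(L + K*L) = -4 + (2*L + 2*K*L) = -4 + 2*L + 2*K*L)
z(n) = 0
F = -150 (F = -6 + ((-80 - 41) - 23) = -6 + (-121 - 23) = -6 - 144 = -150)
H = 148 (H = 5 - (-143 - 1*0) = 5 - (-143 + 0) = 5 - 1*(-143) = 5 + 143 = 148)
F + H = -150 + 148 = -2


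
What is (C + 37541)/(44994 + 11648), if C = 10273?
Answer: 23907/28321 ≈ 0.84414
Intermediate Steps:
(C + 37541)/(44994 + 11648) = (10273 + 37541)/(44994 + 11648) = 47814/56642 = 47814*(1/56642) = 23907/28321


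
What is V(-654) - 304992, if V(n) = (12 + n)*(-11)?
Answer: -297930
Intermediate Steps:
V(n) = -132 - 11*n
V(-654) - 304992 = (-132 - 11*(-654)) - 304992 = (-132 + 7194) - 304992 = 7062 - 304992 = -297930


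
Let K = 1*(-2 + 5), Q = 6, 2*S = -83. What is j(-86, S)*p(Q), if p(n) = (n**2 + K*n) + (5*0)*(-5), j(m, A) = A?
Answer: -2241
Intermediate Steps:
S = -83/2 (S = (1/2)*(-83) = -83/2 ≈ -41.500)
K = 3 (K = 1*3 = 3)
p(n) = n**2 + 3*n (p(n) = (n**2 + 3*n) + (5*0)*(-5) = (n**2 + 3*n) + 0*(-5) = (n**2 + 3*n) + 0 = n**2 + 3*n)
j(-86, S)*p(Q) = -249*(3 + 6) = -249*9 = -83/2*54 = -2241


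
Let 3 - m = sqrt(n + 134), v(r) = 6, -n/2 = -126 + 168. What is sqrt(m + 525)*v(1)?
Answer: 6*sqrt(528 - 5*sqrt(2)) ≈ 136.94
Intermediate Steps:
n = -84 (n = -2*(-126 + 168) = -2*42 = -84)
m = 3 - 5*sqrt(2) (m = 3 - sqrt(-84 + 134) = 3 - sqrt(50) = 3 - 5*sqrt(2) ≈ -4.0711)
sqrt(m + 525)*v(1) = sqrt((3 - 5*sqrt(2)) + 525)*6 = sqrt(528 - 5*sqrt(2))*6 = 6*sqrt(528 - 5*sqrt(2))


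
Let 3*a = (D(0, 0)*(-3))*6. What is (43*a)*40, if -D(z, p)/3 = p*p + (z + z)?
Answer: 0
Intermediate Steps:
D(z, p) = -6*z - 3*p² (D(z, p) = -3*(p*p + (z + z)) = -3*(p² + 2*z) = -6*z - 3*p²)
a = 0 (a = (((-6*0 - 3*0²)*(-3))*6)/3 = (((0 - 3*0)*(-3))*6)/3 = (((0 + 0)*(-3))*6)/3 = ((0*(-3))*6)/3 = (0*6)/3 = (⅓)*0 = 0)
(43*a)*40 = (43*0)*40 = 0*40 = 0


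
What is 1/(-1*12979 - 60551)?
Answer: -1/73530 ≈ -1.3600e-5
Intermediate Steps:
1/(-1*12979 - 60551) = 1/(-12979 - 60551) = 1/(-73530) = -1/73530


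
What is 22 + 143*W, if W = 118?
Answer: 16896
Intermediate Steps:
22 + 143*W = 22 + 143*118 = 22 + 16874 = 16896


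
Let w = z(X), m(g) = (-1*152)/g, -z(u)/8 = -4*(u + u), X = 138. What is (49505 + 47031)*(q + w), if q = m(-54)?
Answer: 23027697440/27 ≈ 8.5288e+8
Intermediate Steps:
z(u) = 64*u (z(u) = -(-32)*(u + u) = -(-32)*2*u = -(-64)*u = 64*u)
m(g) = -152/g
q = 76/27 (q = -152/(-54) = -152*(-1/54) = 76/27 ≈ 2.8148)
w = 8832 (w = 64*138 = 8832)
(49505 + 47031)*(q + w) = (49505 + 47031)*(76/27 + 8832) = 96536*(238540/27) = 23027697440/27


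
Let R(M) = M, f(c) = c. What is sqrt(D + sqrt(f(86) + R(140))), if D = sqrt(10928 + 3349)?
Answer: sqrt(sqrt(226) + sqrt(14277)) ≈ 11.598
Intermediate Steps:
D = sqrt(14277) ≈ 119.49
sqrt(D + sqrt(f(86) + R(140))) = sqrt(sqrt(14277) + sqrt(86 + 140)) = sqrt(sqrt(14277) + sqrt(226)) = sqrt(sqrt(226) + sqrt(14277))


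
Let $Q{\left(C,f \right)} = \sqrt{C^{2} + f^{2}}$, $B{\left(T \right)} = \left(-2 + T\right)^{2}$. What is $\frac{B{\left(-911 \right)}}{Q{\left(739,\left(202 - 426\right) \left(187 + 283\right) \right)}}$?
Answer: $\frac{833569 \sqrt{11084424521}}{11084424521} \approx 7.9174$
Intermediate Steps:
$\frac{B{\left(-911 \right)}}{Q{\left(739,\left(202 - 426\right) \left(187 + 283\right) \right)}} = \frac{\left(-2 - 911\right)^{2}}{\sqrt{739^{2} + \left(\left(202 - 426\right) \left(187 + 283\right)\right)^{2}}} = \frac{\left(-913\right)^{2}}{\sqrt{546121 + \left(\left(-224\right) 470\right)^{2}}} = \frac{833569}{\sqrt{546121 + \left(-105280\right)^{2}}} = \frac{833569}{\sqrt{546121 + 11083878400}} = \frac{833569}{\sqrt{11084424521}} = 833569 \frac{\sqrt{11084424521}}{11084424521} = \frac{833569 \sqrt{11084424521}}{11084424521}$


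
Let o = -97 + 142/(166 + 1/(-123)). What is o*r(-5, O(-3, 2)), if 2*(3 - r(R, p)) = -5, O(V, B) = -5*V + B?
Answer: -21592813/40834 ≈ -528.79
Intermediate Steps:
O(V, B) = B - 5*V
r(R, p) = 11/2 (r(R, p) = 3 - 1/2*(-5) = 3 + 5/2 = 11/2)
o = -1962983/20417 (o = -97 + 142/(166 - 1/123) = -97 + 142/(20417/123) = -97 + 142*(123/20417) = -97 + 17466/20417 = -1962983/20417 ≈ -96.145)
o*r(-5, O(-3, 2)) = -1962983/20417*11/2 = -21592813/40834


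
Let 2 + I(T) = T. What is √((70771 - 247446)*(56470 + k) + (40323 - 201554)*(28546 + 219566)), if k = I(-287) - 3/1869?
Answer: I*√19378940877169538/623 ≈ 2.2345e+5*I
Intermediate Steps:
I(T) = -2 + T
k = -180048/623 (k = (-2 - 287) - 3/1869 = -289 - 3*1/1869 = -289 - 1/623 = -180048/623 ≈ -289.00)
√((70771 - 247446)*(56470 + k) + (40323 - 201554)*(28546 + 219566)) = √((70771 - 247446)*(56470 - 180048/623) + (40323 - 201554)*(28546 + 219566)) = √(-176675*35000762/623 - 161231*248112) = √(-6183759626350/623 - 40003345872) = √(-31105844104606/623) = I*√19378940877169538/623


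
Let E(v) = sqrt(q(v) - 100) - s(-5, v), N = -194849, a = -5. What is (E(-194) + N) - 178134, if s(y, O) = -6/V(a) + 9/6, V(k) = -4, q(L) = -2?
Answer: -372986 + I*sqrt(102) ≈ -3.7299e+5 + 10.1*I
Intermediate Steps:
s(y, O) = 3 (s(y, O) = -6/(-4) + 9/6 = -6*(-1/4) + 9*(1/6) = 3/2 + 3/2 = 3)
E(v) = -3 + I*sqrt(102) (E(v) = sqrt(-2 - 100) - 1*3 = sqrt(-102) - 3 = I*sqrt(102) - 3 = -3 + I*sqrt(102))
(E(-194) + N) - 178134 = ((-3 + I*sqrt(102)) - 194849) - 178134 = (-194852 + I*sqrt(102)) - 178134 = -372986 + I*sqrt(102)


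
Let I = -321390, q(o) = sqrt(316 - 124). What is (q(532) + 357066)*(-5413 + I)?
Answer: -116690239998 - 2614424*sqrt(3) ≈ -1.1669e+11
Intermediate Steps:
q(o) = 8*sqrt(3) (q(o) = sqrt(192) = 8*sqrt(3))
(q(532) + 357066)*(-5413 + I) = (8*sqrt(3) + 357066)*(-5413 - 321390) = (357066 + 8*sqrt(3))*(-326803) = -116690239998 - 2614424*sqrt(3)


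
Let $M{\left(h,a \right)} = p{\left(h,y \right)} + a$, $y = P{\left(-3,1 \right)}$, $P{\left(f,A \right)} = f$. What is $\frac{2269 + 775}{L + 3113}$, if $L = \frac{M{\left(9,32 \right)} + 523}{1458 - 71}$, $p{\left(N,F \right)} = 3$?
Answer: $\frac{4222028}{4318289} \approx 0.97771$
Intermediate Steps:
$y = -3$
$M{\left(h,a \right)} = 3 + a$
$L = \frac{558}{1387}$ ($L = \frac{\left(3 + 32\right) + 523}{1458 - 71} = \frac{35 + 523}{1387} = 558 \cdot \frac{1}{1387} = \frac{558}{1387} \approx 0.40231$)
$\frac{2269 + 775}{L + 3113} = \frac{2269 + 775}{\frac{558}{1387} + 3113} = \frac{3044}{\frac{4318289}{1387}} = 3044 \cdot \frac{1387}{4318289} = \frac{4222028}{4318289}$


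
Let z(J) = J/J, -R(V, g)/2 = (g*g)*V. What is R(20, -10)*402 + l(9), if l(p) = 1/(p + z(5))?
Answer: -16079999/10 ≈ -1.6080e+6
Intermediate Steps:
R(V, g) = -2*V*g**2 (R(V, g) = -2*g*g*V = -2*g**2*V = -2*V*g**2)
z(J) = 1
l(p) = 1/(1 + p) (l(p) = 1/(p + 1) = 1/(1 + p))
R(20, -10)*402 + l(9) = -2*20*(-10)**2*402 + 1/(1 + 9) = -2*20*100*402 + 1/10 = -4000*402 + 1/10 = -1608000 + 1/10 = -16079999/10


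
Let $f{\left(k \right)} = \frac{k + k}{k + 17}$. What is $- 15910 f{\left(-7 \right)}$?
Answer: $22274$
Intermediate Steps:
$f{\left(k \right)} = \frac{2 k}{17 + k}$
$- 15910 f{\left(-7 \right)} = - 15910 \cdot 2 \left(-7\right) \frac{1}{17 - 7} = - 15910 \cdot 2 \left(-7\right) \frac{1}{10} = \left(-15910\right) \left(- \frac{7}{5}\right) = 22274$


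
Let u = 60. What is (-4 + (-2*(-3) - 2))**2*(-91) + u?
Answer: 60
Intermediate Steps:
(-4 + (-2*(-3) - 2))**2*(-91) + u = (-4 + (-2*(-3) - 2))**2*(-91) + 60 = (-4 + (6 - 2))**2*(-91) + 60 = (-4 + 4)**2*(-91) + 60 = 0**2*(-91) + 60 = 0*(-91) + 60 = 0 + 60 = 60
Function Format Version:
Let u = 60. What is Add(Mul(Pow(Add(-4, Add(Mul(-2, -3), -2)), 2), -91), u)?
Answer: 60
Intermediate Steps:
Add(Mul(Pow(Add(-4, Add(Mul(-2, -3), -2)), 2), -91), u) = Add(Mul(Pow(Add(-4, Add(Mul(-2, -3), -2)), 2), -91), 60) = Add(Mul(Pow(Add(-4, Add(6, -2)), 2), -91), 60) = Add(Mul(Pow(Add(-4, 4), 2), -91), 60) = Add(Mul(Pow(0, 2), -91), 60) = Add(Mul(0, -91), 60) = Add(0, 60) = 60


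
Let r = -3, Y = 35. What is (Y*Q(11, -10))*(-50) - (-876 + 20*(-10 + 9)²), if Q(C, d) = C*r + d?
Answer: 76106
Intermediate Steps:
Q(C, d) = d - 3*C (Q(C, d) = C*(-3) + d = -3*C + d = d - 3*C)
(Y*Q(11, -10))*(-50) - (-876 + 20*(-10 + 9)²) = (35*(-10 - 3*11))*(-50) - (-876 + 20*(-10 + 9)²) = (35*(-10 - 33))*(-50) - (-876 + 20*(-1)²) = (35*(-43))*(-50) - (-876 + 20*1) = -1505*(-50) - (-876 + 20) = 75250 - 1*(-856) = 75250 + 856 = 76106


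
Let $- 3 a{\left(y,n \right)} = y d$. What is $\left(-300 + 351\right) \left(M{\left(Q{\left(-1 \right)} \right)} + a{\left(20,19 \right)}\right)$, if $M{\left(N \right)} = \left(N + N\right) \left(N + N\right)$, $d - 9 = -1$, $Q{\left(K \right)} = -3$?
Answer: $-884$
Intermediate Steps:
$d = 8$ ($d = 9 - 1 = 8$)
$a{\left(y,n \right)} = - \frac{8 y}{3}$ ($a{\left(y,n \right)} = - \frac{y 8}{3} = - \frac{8 y}{3}$)
$M{\left(N \right)} = 4 N^{2}$ ($M{\left(N \right)} = 2 N 2 N = 4 N^{2}$)
$\left(-300 + 351\right) \left(M{\left(Q{\left(-1 \right)} \right)} + a{\left(20,19 \right)}\right) = \left(-300 + 351\right) \left(4 \left(-3\right)^{2} - \frac{160}{3}\right) = 51 \left(4 \cdot 9 - \frac{160}{3}\right) = 51 \left(36 - \frac{160}{3}\right) = 51 \left(- \frac{52}{3}\right) = -884$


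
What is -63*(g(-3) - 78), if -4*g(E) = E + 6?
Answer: 19845/4 ≈ 4961.3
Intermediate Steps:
g(E) = -3/2 - E/4 (g(E) = -(E + 6)/4 = -(6 + E)/4 = -3/2 - E/4)
-63*(g(-3) - 78) = -63*((-3/2 - ¼*(-3)) - 78) = -63*((-3/2 + ¾) - 78) = -63*(-¾ - 78) = -63*(-315/4) = 19845/4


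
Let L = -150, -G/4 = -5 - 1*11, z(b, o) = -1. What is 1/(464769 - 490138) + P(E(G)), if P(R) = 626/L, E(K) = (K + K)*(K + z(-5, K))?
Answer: -7940572/1902675 ≈ -4.1734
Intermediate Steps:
G = 64 (G = -4*(-5 - 1*11) = -4*(-5 - 11) = -4*(-16) = 64)
E(K) = 2*K*(-1 + K) (E(K) = (K + K)*(K - 1) = (2*K)*(-1 + K) = 2*K*(-1 + K))
P(R) = -313/75 (P(R) = 626/(-150) = 626*(-1/150) = -313/75)
1/(464769 - 490138) + P(E(G)) = 1/(464769 - 490138) - 313/75 = 1/(-25369) - 313/75 = -1/25369 - 313/75 = -7940572/1902675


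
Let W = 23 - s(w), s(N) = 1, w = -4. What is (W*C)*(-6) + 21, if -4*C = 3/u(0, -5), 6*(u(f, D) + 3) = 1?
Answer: -237/17 ≈ -13.941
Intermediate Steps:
u(f, D) = -17/6 (u(f, D) = -3 + (⅙)*1 = -3 + ⅙ = -17/6)
C = 9/34 (C = -3/(4*(-17/6)) = -3*(-6)/(4*17) = -¼*(-18/17) = 9/34 ≈ 0.26471)
W = 22 (W = 23 - 1*1 = 23 - 1 = 22)
(W*C)*(-6) + 21 = (22*(9/34))*(-6) + 21 = (99/17)*(-6) + 21 = -594/17 + 21 = -237/17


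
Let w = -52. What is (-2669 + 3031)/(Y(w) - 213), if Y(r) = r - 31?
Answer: -181/148 ≈ -1.2230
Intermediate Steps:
Y(r) = -31 + r
(-2669 + 3031)/(Y(w) - 213) = (-2669 + 3031)/((-31 - 52) - 213) = 362/(-83 - 213) = 362/(-296) = 362*(-1/296) = -181/148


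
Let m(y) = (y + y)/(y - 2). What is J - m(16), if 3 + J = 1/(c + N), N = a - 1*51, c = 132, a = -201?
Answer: -4447/840 ≈ -5.2940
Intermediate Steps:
N = -252 (N = -201 - 1*51 = -201 - 51 = -252)
m(y) = 2*y/(-2 + y) (m(y) = (2*y)/(-2 + y) = 2*y/(-2 + y))
J = -361/120 (J = -3 + 1/(132 - 252) = -3 + 1/(-120) = -3 - 1/120 = -361/120 ≈ -3.0083)
J - m(16) = -361/120 - 2*16/(-2 + 16) = -361/120 - 2*16/14 = -361/120 - 1*16/7 = -361/120 - 16/7 = -4447/840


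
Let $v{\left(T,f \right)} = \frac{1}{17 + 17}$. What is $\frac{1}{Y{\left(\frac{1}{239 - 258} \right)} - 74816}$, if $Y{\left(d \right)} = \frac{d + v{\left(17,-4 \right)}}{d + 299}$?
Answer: $- \frac{38624}{2889693187} \approx -1.3366 \cdot 10^{-5}$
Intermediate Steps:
$v{\left(T,f \right)} = \frac{1}{34}$
$Y{\left(d \right)} = \frac{\frac{1}{34} + d}{299 + d}$ ($Y{\left(d \right)} = \frac{d + \frac{1}{34}}{d + 299} = \frac{\frac{1}{34} + d}{299 + d}$)
$\frac{1}{Y{\left(\frac{1}{239 - 258} \right)} - 74816} = \frac{1}{\frac{\frac{1}{34} + \frac{1}{239 - 258}}{299 + \frac{1}{239 - 258}} - 74816} = \frac{1}{\frac{\frac{1}{34} + \frac{1}{-19}}{299 + \frac{1}{-19}} - 74816} = \frac{1}{\frac{\frac{1}{34} - \frac{1}{19}}{299 - \frac{1}{19}} - 74816} = \frac{1}{\frac{1}{\frac{5680}{19}} \left(- \frac{15}{646}\right) - 74816} = \frac{1}{\frac{19}{5680} \left(- \frac{15}{646}\right) - 74816} = \frac{1}{- \frac{3}{38624} - 74816} = \frac{1}{- \frac{2889693187}{38624}} = - \frac{38624}{2889693187}$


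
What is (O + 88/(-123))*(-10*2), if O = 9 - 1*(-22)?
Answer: -74500/123 ≈ -605.69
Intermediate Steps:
O = 31 (O = 9 + 22 = 31)
(O + 88/(-123))*(-10*2) = (31 + 88/(-123))*(-10*2) = (31 + 88*(-1/123))*(-20) = (31 - 88/123)*(-20) = (3725/123)*(-20) = -74500/123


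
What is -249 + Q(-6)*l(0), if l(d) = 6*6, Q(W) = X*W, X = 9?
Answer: -2193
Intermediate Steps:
Q(W) = 9*W
l(d) = 36
-249 + Q(-6)*l(0) = -249 + (9*(-6))*36 = -249 - 54*36 = -249 - 1944 = -2193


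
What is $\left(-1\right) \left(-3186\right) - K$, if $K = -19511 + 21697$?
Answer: $1000$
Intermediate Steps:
$K = 2186$
$\left(-1\right) \left(-3186\right) - K = \left(-1\right) \left(-3186\right) - 2186 = 3186 - 2186 = 1000$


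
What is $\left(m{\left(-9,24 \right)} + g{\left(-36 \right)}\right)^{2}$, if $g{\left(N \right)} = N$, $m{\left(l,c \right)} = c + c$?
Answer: $144$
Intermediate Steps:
$m{\left(l,c \right)} = 2 c$
$\left(m{\left(-9,24 \right)} + g{\left(-36 \right)}\right)^{2} = \left(2 \cdot 24 - 36\right)^{2} = \left(48 - 36\right)^{2} = 12^{2} = 144$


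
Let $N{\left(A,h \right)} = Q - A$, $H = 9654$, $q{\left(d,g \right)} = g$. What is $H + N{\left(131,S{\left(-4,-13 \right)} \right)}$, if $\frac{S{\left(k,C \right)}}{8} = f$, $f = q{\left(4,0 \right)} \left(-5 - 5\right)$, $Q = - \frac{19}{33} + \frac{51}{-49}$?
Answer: $\frac{15396077}{1617} \approx 9521.4$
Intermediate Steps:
$Q = - \frac{2614}{1617}$ ($Q = \left(-19\right) \frac{1}{33} + 51 \left(- \frac{1}{49}\right) = - \frac{19}{33} - \frac{51}{49} = - \frac{2614}{1617} \approx -1.6166$)
$f = 0$ ($f = 0 \left(-5 - 5\right) = 0 \left(-10\right) = 0$)
$S{\left(k,C \right)} = 0$ ($S{\left(k,C \right)} = 8 \cdot 0 = 0$)
$N{\left(A,h \right)} = - \frac{2614}{1617} - A$
$H + N{\left(131,S{\left(-4,-13 \right)} \right)} = 9654 - \frac{214441}{1617} = \frac{15396077}{1617}$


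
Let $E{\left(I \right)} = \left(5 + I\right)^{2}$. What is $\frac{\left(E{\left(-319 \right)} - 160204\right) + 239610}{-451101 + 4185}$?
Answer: $- \frac{29667}{74486} \approx -0.39829$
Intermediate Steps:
$\frac{\left(E{\left(-319 \right)} - 160204\right) + 239610}{-451101 + 4185} = \frac{\left(\left(5 - 319\right)^{2} - 160204\right) + 239610}{-451101 + 4185} = \frac{\left(\left(-314\right)^{2} - 160204\right) + 239610}{-446916} = \left(\left(98596 - 160204\right) + 239610\right) \left(- \frac{1}{446916}\right) = \left(-61608 + 239610\right) \left(- \frac{1}{446916}\right) = 178002 \left(- \frac{1}{446916}\right) = - \frac{29667}{74486}$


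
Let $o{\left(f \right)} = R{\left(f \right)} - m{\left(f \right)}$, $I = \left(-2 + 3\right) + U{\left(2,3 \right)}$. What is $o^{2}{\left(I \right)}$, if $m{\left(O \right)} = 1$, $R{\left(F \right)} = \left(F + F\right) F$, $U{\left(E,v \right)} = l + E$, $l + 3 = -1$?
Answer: $1$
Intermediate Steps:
$l = -4$ ($l = -3 - 1 = -4$)
$U{\left(E,v \right)} = -4 + E$
$R{\left(F \right)} = 2 F^{2}$ ($R{\left(F \right)} = 2 F F = 2 F^{2}$)
$I = -1$ ($I = \left(-2 + 3\right) + \left(-4 + 2\right) = 1 - 2 = -1$)
$o{\left(f \right)} = -1 + 2 f^{2}$ ($o{\left(f \right)} = 2 f^{2} - 1 = -1 + 2 f^{2}$)
$o^{2}{\left(I \right)} = \left(-1 + 2 \left(-1\right)^{2}\right)^{2} = \left(-1 + 2 \cdot 1\right)^{2} = \left(-1 + 2\right)^{2} = 1^{2} = 1$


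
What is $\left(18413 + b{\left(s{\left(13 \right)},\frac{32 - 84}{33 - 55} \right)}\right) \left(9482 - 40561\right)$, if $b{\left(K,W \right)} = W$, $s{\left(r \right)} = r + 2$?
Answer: $- \frac{6295641951}{11} \approx -5.7233 \cdot 10^{8}$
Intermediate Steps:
$s{\left(r \right)} = 2 + r$
$\left(18413 + b{\left(s{\left(13 \right)},\frac{32 - 84}{33 - 55} \right)}\right) \left(9482 - 40561\right) = \left(18413 + \frac{32 - 84}{33 - 55}\right) \left(9482 - 40561\right) = \left(18413 - \frac{52}{-22}\right) \left(-31079\right) = \left(18413 - - \frac{26}{11}\right) \left(-31079\right) = \left(18413 + \frac{26}{11}\right) \left(-31079\right) = \frac{202569}{11} \left(-31079\right) = - \frac{6295641951}{11}$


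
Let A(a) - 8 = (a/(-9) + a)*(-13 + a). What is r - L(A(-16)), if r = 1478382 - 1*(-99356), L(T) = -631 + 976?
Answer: 1577393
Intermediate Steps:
A(a) = 8 + 8*a*(-13 + a)/9 (A(a) = 8 + (a/(-9) + a)*(-13 + a) = 8 + (a*(-1/9) + a)*(-13 + a) = 8 + (-a/9 + a)*(-13 + a) = 8 + (8*a/9)*(-13 + a) = 8 + 8*a*(-13 + a)/9)
L(T) = 345
r = 1577738 (r = 1478382 + 99356 = 1577738)
r - L(A(-16)) = 1577738 - 1*345 = 1577738 - 345 = 1577393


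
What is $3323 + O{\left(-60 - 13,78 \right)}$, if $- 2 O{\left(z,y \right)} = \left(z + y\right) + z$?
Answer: $3357$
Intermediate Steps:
$O{\left(z,y \right)} = - z - \frac{y}{2}$ ($O{\left(z,y \right)} = - \frac{\left(z + y\right) + z}{2} = - \frac{\left(y + z\right) + z}{2} = - \frac{y + 2 z}{2} = - z - \frac{y}{2}$)
$3323 + O{\left(-60 - 13,78 \right)} = 3323 - -34 = 3323 + \left(73 - 39\right) = 3323 + 34 = 3357$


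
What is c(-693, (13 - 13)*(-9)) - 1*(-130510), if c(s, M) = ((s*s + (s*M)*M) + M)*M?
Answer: 130510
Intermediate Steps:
c(s, M) = M*(M + s² + s*M²) (c(s, M) = ((s² + (M*s)*M) + M)*M = ((s² + s*M²) + M)*M = (M + s² + s*M²)*M = M*(M + s² + s*M²))
c(-693, (13 - 13)*(-9)) - 1*(-130510) = ((13 - 13)*(-9))*((13 - 13)*(-9) + (-693)² - 693*81*(13 - 13)²) - 1*(-130510) = (0*(-9))*(0*(-9) + 480249 - 693*(0*(-9))²) + 130510 = 0*(0 + 480249 - 693*0²) + 130510 = 0*(0 + 480249 - 693*0) + 130510 = 0*(0 + 480249 + 0) + 130510 = 0*480249 + 130510 = 0 + 130510 = 130510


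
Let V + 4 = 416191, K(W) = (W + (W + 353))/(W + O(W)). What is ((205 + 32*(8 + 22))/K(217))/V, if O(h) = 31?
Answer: 288920/327539169 ≈ 0.00088209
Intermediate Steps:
K(W) = (353 + 2*W)/(31 + W) (K(W) = (W + (W + 353))/(W + 31) = (W + (353 + W))/(31 + W) = (353 + 2*W)/(31 + W))
V = 416187 (V = -4 + 416191 = 416187)
((205 + 32*(8 + 22))/K(217))/V = ((205 + 32*(8 + 22))/(((353 + 2*217)/(31 + 217))))/416187 = ((205 + 32*30)/(((353 + 434)/248)))*(1/416187) = ((205 + 960)/(((1/248)*787)))*(1/416187) = (1165/(787/248))*(1/416187) = (1165*(248/787))*(1/416187) = (288920/787)*(1/416187) = 288920/327539169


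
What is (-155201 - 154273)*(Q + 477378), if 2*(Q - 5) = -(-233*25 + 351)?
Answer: -148584656880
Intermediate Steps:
Q = 2742 (Q = 5 + (-(-233*25 + 351))/2 = 5 + (-(-5825 + 351))/2 = 5 + (-1*(-5474))/2 = 5 + (1/2)*5474 = 5 + 2737 = 2742)
(-155201 - 154273)*(Q + 477378) = (-155201 - 154273)*(2742 + 477378) = -309474*480120 = -148584656880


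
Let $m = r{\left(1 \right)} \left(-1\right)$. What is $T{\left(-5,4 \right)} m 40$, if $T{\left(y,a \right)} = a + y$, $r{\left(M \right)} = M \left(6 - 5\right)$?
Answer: $40$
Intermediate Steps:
$r{\left(M \right)} = M$ ($r{\left(M \right)} = M 1 = M$)
$m = -1$ ($m = 1 \left(-1\right) = -1$)
$T{\left(-5,4 \right)} m 40 = \left(4 - 5\right) \left(-1\right) 40 = \left(-1\right) \left(-1\right) 40 = 1 \cdot 40 = 40$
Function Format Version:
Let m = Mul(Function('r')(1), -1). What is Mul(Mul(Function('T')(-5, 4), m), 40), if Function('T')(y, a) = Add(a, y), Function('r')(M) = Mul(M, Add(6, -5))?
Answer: 40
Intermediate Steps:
Function('r')(M) = M (Function('r')(M) = Mul(M, 1) = M)
m = -1 (m = Mul(1, -1) = -1)
Mul(Mul(Function('T')(-5, 4), m), 40) = Mul(Mul(Add(4, -5), -1), 40) = Mul(Mul(-1, -1), 40) = Mul(1, 40) = 40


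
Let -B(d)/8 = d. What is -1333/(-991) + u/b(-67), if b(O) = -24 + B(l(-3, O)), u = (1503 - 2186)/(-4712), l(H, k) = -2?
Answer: 49571915/37356736 ≈ 1.3270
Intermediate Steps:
B(d) = -8*d
u = 683/4712 (u = -683*(-1/4712) = 683/4712 ≈ 0.14495)
b(O) = -8 (b(O) = -24 - 8*(-2) = -24 + 16 = -8)
-1333/(-991) + u/b(-67) = -1333/(-991) + (683/4712)/(-8) = -1333*(-1/991) + (683/4712)*(-⅛) = 1333/991 - 683/37696 = 49571915/37356736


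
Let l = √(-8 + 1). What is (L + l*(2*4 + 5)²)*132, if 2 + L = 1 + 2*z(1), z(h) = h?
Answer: 132 + 22308*I*√7 ≈ 132.0 + 59021.0*I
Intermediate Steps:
l = I*√7 (l = √(-7) = I*√7 ≈ 2.6458*I)
L = 1 (L = -2 + (1 + 2*1) = -2 + (1 + 2) = -2 + 3 = 1)
(L + l*(2*4 + 5)²)*132 = (1 + (I*√7)*(2*4 + 5)²)*132 = (1 + (I*√7)*(8 + 5)²)*132 = (1 + (I*√7)*13²)*132 = (1 + (I*√7)*169)*132 = (1 + 169*I*√7)*132 = 132 + 22308*I*√7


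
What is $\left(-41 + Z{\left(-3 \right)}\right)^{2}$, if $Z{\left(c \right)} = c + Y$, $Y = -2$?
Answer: $2116$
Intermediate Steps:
$Z{\left(c \right)} = -2 + c$ ($Z{\left(c \right)} = c - 2 = -2 + c$)
$\left(-41 + Z{\left(-3 \right)}\right)^{2} = \left(-41 - 5\right)^{2} = \left(-46\right)^{2} = 2116$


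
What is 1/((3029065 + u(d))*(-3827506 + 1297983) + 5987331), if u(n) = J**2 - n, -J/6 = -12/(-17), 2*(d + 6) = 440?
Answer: -289/2214198832181670 ≈ -1.3052e-13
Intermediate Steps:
d = 214 (d = -6 + (1/2)*440 = -6 + 220 = 214)
J = -72/17 (J = -(-72)/(-17) = -(-72)*(-1)/17 = -6*12/17 = -72/17 ≈ -4.2353)
u(n) = 5184/289 - n (u(n) = (-72/17)**2 - n = 5184/289 - n)
1/((3029065 + u(d))*(-3827506 + 1297983) + 5987331) = 1/((3029065 + (5184/289 - 1*214))*(-3827506 + 1297983) + 5987331) = 1/((3029065 + (5184/289 - 214))*(-2529523) + 5987331) = 1/((3029065 - 56662/289)*(-2529523) + 5987331) = 1/((875343123/289)*(-2529523) + 5987331) = 1/(-2214200562520329/289 + 5987331) = 1/(-2214198832181670/289) = -289/2214198832181670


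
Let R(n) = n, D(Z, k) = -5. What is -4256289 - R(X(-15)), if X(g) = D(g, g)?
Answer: -4256284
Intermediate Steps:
X(g) = -5
-4256289 - R(X(-15)) = -4256289 - 1*(-5) = -4256289 + 5 = -4256284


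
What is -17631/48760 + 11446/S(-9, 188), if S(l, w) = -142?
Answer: -280305281/3461960 ≈ -80.967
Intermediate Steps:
-17631/48760 + 11446/S(-9, 188) = -17631/48760 + 11446/(-142) = -17631*1/48760 + 11446*(-1/142) = -17631/48760 - 5723/71 = -280305281/3461960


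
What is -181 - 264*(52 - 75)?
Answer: 5891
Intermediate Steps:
-181 - 264*(52 - 75) = -181 - 264*(-23) = -181 + 6072 = 5891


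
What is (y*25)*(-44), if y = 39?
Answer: -42900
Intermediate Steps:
(y*25)*(-44) = (39*25)*(-44) = 975*(-44) = -42900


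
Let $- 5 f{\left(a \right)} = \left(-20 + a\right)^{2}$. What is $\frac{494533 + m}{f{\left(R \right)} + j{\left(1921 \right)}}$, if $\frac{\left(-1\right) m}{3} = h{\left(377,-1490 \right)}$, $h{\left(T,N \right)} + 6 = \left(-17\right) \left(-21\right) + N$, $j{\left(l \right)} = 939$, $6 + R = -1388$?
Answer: $- \frac{2489750}{1994701} \approx -1.2482$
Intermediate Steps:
$R = -1394$ ($R = -6 - 1388 = -1394$)
$h{\left(T,N \right)} = 351 + N$ ($h{\left(T,N \right)} = -6 + \left(\left(-17\right) \left(-21\right) + N\right) = -6 + \left(357 + N\right) = 351 + N$)
$m = 3417$ ($m = - 3 \left(351 - 1490\right) = \left(-3\right) \left(-1139\right) = 3417$)
$f{\left(a \right)} = - \frac{\left(-20 + a\right)^{2}}{5}$
$\frac{494533 + m}{f{\left(R \right)} + j{\left(1921 \right)}} = \frac{494533 + 3417}{- \frac{\left(-20 - 1394\right)^{2}}{5} + 939} = \frac{497950}{- \frac{\left(-1414\right)^{2}}{5} + 939} = \frac{497950}{\left(- \frac{1}{5}\right) 1999396 + 939} = \frac{497950}{- \frac{1999396}{5} + 939} = \frac{497950}{- \frac{1994701}{5}} = 497950 \left(- \frac{5}{1994701}\right) = - \frac{2489750}{1994701}$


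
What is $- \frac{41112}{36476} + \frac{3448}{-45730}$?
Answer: $- \frac{250727626}{208505935} \approx -1.2025$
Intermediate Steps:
$- \frac{41112}{36476} + \frac{3448}{-45730} = \left(-41112\right) \frac{1}{36476} + 3448 \left(- \frac{1}{45730}\right) = - \frac{10278}{9119} - \frac{1724}{22865} = - \frac{250727626}{208505935}$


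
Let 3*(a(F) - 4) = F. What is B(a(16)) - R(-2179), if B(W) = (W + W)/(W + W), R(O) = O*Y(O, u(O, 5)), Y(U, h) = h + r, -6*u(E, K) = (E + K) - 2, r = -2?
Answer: 2357681/3 ≈ 7.8589e+5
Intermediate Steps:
u(E, K) = ⅓ - E/6 - K/6 (u(E, K) = -((E + K) - 2)/6 = -(-2 + E + K)/6 = ⅓ - E/6 - K/6)
a(F) = 4 + F/3
Y(U, h) = -2 + h (Y(U, h) = h - 2 = -2 + h)
R(O) = O*(-5/2 - O/6) (R(O) = O*(-2 + (⅓ - O/6 - ⅙*5)) = O*(-2 + (⅓ - O/6 - ⅚)) = O*(-2 + (-½ - O/6)) = O*(-5/2 - O/6))
B(W) = 1 (B(W) = (2*W)/((2*W)) = (2*W)*(1/(2*W)) = 1)
B(a(16)) - R(-2179) = 1 - (-1)*(-2179)*(15 - 2179)/6 = 1 - (-1)*(-2179)*(-2164)/6 = 1 - 1*(-2357678/3) = 1 + 2357678/3 = 2357681/3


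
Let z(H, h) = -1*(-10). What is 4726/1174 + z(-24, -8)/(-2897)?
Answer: 6839741/1700539 ≈ 4.0221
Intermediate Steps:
z(H, h) = 10
4726/1174 + z(-24, -8)/(-2897) = 4726/1174 + 10/(-2897) = 4726*(1/1174) + 10*(-1/2897) = 2363/587 - 10/2897 = 6839741/1700539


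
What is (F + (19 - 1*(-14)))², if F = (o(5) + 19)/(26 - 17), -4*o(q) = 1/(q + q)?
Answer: 17749369/14400 ≈ 1232.6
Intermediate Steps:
o(q) = -1/(8*q) (o(q) = -1/(4*(q + q)) = -1/(2*q)/4 = -1/(8*q))
F = 253/120 (F = (-⅛/5 + 19)/(26 - 17) = (-⅛*⅕ + 19)/9 = (-1/40 + 19)*(⅑) = (759/40)*(⅑) = 253/120 ≈ 2.1083)
(F + (19 - 1*(-14)))² = (253/120 + (19 - 1*(-14)))² = (253/120 + (19 + 14))² = (253/120 + 33)² = (4213/120)² = 17749369/14400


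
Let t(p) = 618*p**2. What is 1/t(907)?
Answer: 1/508397082 ≈ 1.9670e-9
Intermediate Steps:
1/t(907) = 1/(618*907**2) = 1/(618*822649) = 1/508397082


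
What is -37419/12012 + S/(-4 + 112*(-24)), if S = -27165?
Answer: 4699459/673673 ≈ 6.9759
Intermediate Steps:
-37419/12012 + S/(-4 + 112*(-24)) = -37419/12012 - 27165/(-4 + 112*(-24)) = -37419*1/12012 - 27165/(-4 - 2688) = -12473/4004 - 27165/(-2692) = -12473/4004 - 27165*(-1/2692) = -12473/4004 + 27165/2692 = 4699459/673673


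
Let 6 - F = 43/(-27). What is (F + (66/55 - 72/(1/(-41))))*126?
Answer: 5595898/15 ≈ 3.7306e+5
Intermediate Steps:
F = 205/27 (F = 6 - 43/(-27) = 6 - 43*(-1)/27 = 6 - 1*(-43/27) = 6 + 43/27 = 205/27 ≈ 7.5926)
(F + (66/55 - 72/(1/(-41))))*126 = (205/27 + (66/55 - 72/(1/(-41))))*126 = (205/27 + (66*(1/55) - 72/(-1/41)))*126 = (205/27 + (6/5 - 72*(-41)))*126 = (205/27 + (6/5 + 2952))*126 = (205/27 + 14766/5)*126 = (399707/135)*126 = 5595898/15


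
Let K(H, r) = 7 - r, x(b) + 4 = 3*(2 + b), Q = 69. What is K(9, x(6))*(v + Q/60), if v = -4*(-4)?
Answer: -4459/20 ≈ -222.95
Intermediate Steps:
x(b) = 2 + 3*b (x(b) = -4 + 3*(2 + b) = -4 + (6 + 3*b) = 2 + 3*b)
v = 16
K(9, x(6))*(v + Q/60) = (7 - (2 + 3*6))*(16 + 69/60) = (7 - (2 + 18))*(16 + 69*(1/60)) = (7 - 1*20)*(16 + 23/20) = (7 - 20)*(343/20) = -13*343/20 = -4459/20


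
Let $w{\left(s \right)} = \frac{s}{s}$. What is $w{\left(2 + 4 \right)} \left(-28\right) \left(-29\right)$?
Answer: $812$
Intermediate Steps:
$w{\left(s \right)} = 1$
$w{\left(2 + 4 \right)} \left(-28\right) \left(-29\right) = 1 \left(-28\right) \left(-29\right) = \left(-28\right) \left(-29\right) = 812$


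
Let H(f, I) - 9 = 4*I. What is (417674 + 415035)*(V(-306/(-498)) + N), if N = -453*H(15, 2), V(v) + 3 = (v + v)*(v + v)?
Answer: -44185581342468/6889 ≈ -6.4139e+9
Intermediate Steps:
V(v) = -3 + 4*v² (V(v) = -3 + (v + v)*(v + v) = -3 + (2*v)*(2*v) = -3 + 4*v²)
H(f, I) = 9 + 4*I
N = -7701 (N = -453*(9 + 4*2) = -453*(9 + 8) = -453*17 = -7701)
(417674 + 415035)*(V(-306/(-498)) + N) = (417674 + 415035)*((-3 + 4*(-306/(-498))²) - 7701) = 832709*((-3 + 4*(-306*(-1/498))²) - 7701) = 832709*((-3 + 4*(51/83)²) - 7701) = 832709*((-3 + 4*(2601/6889)) - 7701) = 832709*((-3 + 10404/6889) - 7701) = 832709*(-10263/6889 - 7701) = 832709*(-53062452/6889) = -44185581342468/6889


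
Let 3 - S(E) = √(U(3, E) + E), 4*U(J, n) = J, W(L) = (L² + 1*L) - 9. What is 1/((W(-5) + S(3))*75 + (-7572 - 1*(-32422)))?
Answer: 4144/107326225 + 6*√15/107326225 ≈ 3.8828e-5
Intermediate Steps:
W(L) = -9 + L + L² (W(L) = (L² + L) - 9 = (L + L²) - 9 = -9 + L + L²)
U(J, n) = J/4
S(E) = 3 - √(¾ + E) (S(E) = 3 - √((¼)*3 + E) = 3 - √(¾ + E))
1/((W(-5) + S(3))*75 + (-7572 - 1*(-32422))) = 1/(((-9 - 5 + (-5)²) + (3 - √(3 + 4*3)/2))*75 + (-7572 - 1*(-32422))) = 1/(((-9 - 5 + 25) + (3 - √(3 + 12)/2))*75 + (-7572 + 32422)) = 1/((11 + (3 - √15/2))*75 + 24850) = 1/((14 - √15/2)*75 + 24850) = 1/((1050 - 75*√15/2) + 24850) = 1/(25900 - 75*√15/2)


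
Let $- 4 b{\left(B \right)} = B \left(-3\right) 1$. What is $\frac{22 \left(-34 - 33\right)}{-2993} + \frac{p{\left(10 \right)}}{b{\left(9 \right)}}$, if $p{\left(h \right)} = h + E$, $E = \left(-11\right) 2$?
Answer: $- \frac{34622}{26937} \approx -1.2853$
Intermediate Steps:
$b{\left(B \right)} = \frac{3 B}{4}$ ($b{\left(B \right)} = - \frac{B \left(-3\right) 1}{4} = - \frac{- 3 B 1}{4} = - \frac{\left(-3\right) B}{4} = \frac{3 B}{4}$)
$E = -22$
$p{\left(h \right)} = -22 + h$ ($p{\left(h \right)} = h - 22 = -22 + h$)
$\frac{22 \left(-34 - 33\right)}{-2993} + \frac{p{\left(10 \right)}}{b{\left(9 \right)}} = \frac{22 \left(-34 - 33\right)}{-2993} + \frac{-22 + 10}{\frac{3}{4} \cdot 9} = 22 \left(-67\right) \left(- \frac{1}{2993}\right) - \frac{12}{\frac{27}{4}} = \left(-1474\right) \left(- \frac{1}{2993}\right) - \frac{16}{9} = \frac{1474}{2993} - \frac{16}{9} = - \frac{34622}{26937}$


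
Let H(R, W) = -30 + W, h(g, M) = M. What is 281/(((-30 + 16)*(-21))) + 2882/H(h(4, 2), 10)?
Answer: -105211/735 ≈ -143.14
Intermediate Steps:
281/(((-30 + 16)*(-21))) + 2882/H(h(4, 2), 10) = 281/(((-30 + 16)*(-21))) + 2882/(-30 + 10) = 281/((-14*(-21))) + 2882/(-20) = 281/294 + 2882*(-1/20) = 281*(1/294) - 1441/10 = 281/294 - 1441/10 = -105211/735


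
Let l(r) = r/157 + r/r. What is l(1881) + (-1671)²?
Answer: 438383875/157 ≈ 2.7923e+6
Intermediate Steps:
l(r) = 1 + r/157 (l(r) = r*(1/157) + 1 = r/157 + 1 = 1 + r/157)
l(1881) + (-1671)² = (1 + (1/157)*1881) + (-1671)² = (1 + 1881/157) + 2792241 = 2038/157 + 2792241 = 438383875/157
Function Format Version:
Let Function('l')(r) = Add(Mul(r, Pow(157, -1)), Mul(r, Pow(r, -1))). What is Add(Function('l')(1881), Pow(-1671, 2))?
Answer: Rational(438383875, 157) ≈ 2.7923e+6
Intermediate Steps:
Function('l')(r) = Add(1, Mul(Rational(1, 157), r)) (Function('l')(r) = Add(Mul(r, Rational(1, 157)), 1) = Add(Mul(Rational(1, 157), r), 1) = Add(1, Mul(Rational(1, 157), r)))
Add(Function('l')(1881), Pow(-1671, 2)) = Add(Add(1, Mul(Rational(1, 157), 1881)), Pow(-1671, 2)) = Add(Add(1, Rational(1881, 157)), 2792241) = Add(Rational(2038, 157), 2792241) = Rational(438383875, 157)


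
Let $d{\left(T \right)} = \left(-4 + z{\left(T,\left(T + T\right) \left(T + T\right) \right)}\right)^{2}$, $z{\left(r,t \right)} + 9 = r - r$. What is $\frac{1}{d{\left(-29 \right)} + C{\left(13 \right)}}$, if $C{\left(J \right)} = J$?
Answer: $\frac{1}{182} \approx 0.0054945$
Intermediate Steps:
$z{\left(r,t \right)} = -9$ ($z{\left(r,t \right)} = -9 + \left(r - r\right) = -9 + 0 = -9$)
$d{\left(T \right)} = 169$ ($d{\left(T \right)} = \left(-4 - 9\right)^{2} = \left(-13\right)^{2} = 169$)
$\frac{1}{d{\left(-29 \right)} + C{\left(13 \right)}} = \frac{1}{169 + 13} = \frac{1}{182}$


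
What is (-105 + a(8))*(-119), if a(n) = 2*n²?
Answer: -2737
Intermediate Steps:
(-105 + a(8))*(-119) = (-105 + 2*8²)*(-119) = (-105 + 2*64)*(-119) = (-105 + 128)*(-119) = 23*(-119) = -2737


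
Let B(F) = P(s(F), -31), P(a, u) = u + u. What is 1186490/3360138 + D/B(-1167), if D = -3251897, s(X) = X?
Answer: 5463448122083/104164278 ≈ 52450.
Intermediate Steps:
P(a, u) = 2*u
B(F) = -62 (B(F) = 2*(-31) = -62)
1186490/3360138 + D/B(-1167) = 1186490/3360138 - 3251897/(-62) = 1186490*(1/3360138) - 3251897*(-1/62) = 593245/1680069 + 3251897/62 = 5463448122083/104164278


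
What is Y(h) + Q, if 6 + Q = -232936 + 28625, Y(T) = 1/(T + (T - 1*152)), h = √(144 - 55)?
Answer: -1161950817/5687 - √89/11374 ≈ -2.0432e+5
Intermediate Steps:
h = √89 ≈ 9.4340
Y(T) = 1/(-152 + 2*T) (Y(T) = 1/(T + (T - 152)) = 1/(T + (-152 + T)) = 1/(-152 + 2*T))
Q = -204317 (Q = -6 + (-232936 + 28625) = -6 - 204311 = -204317)
Y(h) + Q = 1/(2*(-76 + √89)) - 204317 = -204317 + 1/(2*(-76 + √89))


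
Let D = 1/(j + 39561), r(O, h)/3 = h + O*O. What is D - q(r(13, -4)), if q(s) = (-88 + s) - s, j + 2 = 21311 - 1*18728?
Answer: 3708497/42142 ≈ 88.000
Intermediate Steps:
j = 2581 (j = -2 + (21311 - 1*18728) = -2 + (21311 - 18728) = -2 + 2583 = 2581)
r(O, h) = 3*h + 3*O**2 (r(O, h) = 3*(h + O*O) = 3*(h + O**2) = 3*h + 3*O**2)
D = 1/42142 (D = 1/(2581 + 39561) = 1/42142 ≈ 2.3729e-5)
q(s) = -88
D - q(r(13, -4)) = 1/42142 - 1*(-88) = 1/42142 + 88 = 3708497/42142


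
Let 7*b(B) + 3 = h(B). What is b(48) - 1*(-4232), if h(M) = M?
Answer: 29669/7 ≈ 4238.4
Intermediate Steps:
b(B) = -3/7 + B/7
b(48) - 1*(-4232) = (-3/7 + (1/7)*48) - 1*(-4232) = (-3/7 + 48/7) + 4232 = 45/7 + 4232 = 29669/7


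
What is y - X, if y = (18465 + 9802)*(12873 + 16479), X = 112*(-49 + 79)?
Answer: 829689624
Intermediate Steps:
X = 3360 (X = 112*30 = 3360)
y = 829692984 (y = 28267*29352 = 829692984)
y - X = 829692984 - 1*3360 = 829692984 - 3360 = 829689624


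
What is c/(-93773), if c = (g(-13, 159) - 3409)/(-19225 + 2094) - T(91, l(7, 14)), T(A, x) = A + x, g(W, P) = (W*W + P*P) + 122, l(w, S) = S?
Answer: 49214/43416899 ≈ 0.0011335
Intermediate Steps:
g(W, P) = 122 + P² + W² (g(W, P) = (W² + P²) + 122 = (P² + W²) + 122 = 122 + P² + W²)
c = -49214/463 (c = ((122 + 159² + (-13)²) - 3409)/(-19225 + 2094) - (91 + 14) = ((122 + 25281 + 169) - 3409)/(-17131) - 1*105 = (25572 - 3409)*(-1/17131) - 105 = 22163*(-1/17131) - 105 = -599/463 - 105 = -49214/463 ≈ -106.29)
c/(-93773) = -49214/463/(-93773) = -49214/463*(-1/93773) = 49214/43416899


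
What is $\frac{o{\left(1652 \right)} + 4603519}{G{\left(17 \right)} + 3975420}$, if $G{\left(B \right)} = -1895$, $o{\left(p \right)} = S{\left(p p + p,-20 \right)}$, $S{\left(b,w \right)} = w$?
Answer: $\frac{4603499}{3973525} \approx 1.1585$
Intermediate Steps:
$o{\left(p \right)} = -20$
$\frac{o{\left(1652 \right)} + 4603519}{G{\left(17 \right)} + 3975420} = \frac{-20 + 4603519}{-1895 + 3975420} = \frac{4603499}{3973525}$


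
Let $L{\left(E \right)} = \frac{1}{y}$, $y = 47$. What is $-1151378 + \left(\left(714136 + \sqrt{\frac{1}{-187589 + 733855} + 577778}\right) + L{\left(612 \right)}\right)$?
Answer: $- \frac{20550373}{47} + \frac{\sqrt{172412735461022434}}{546266} \approx -4.3648 \cdot 10^{5}$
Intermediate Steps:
$L{\left(E \right)} = \frac{1}{47}$
$-1151378 + \left(\left(714136 + \sqrt{\frac{1}{-187589 + 733855} + 577778}\right) + L{\left(612 \right)}\right) = -1151378 + \left(\left(714136 + \sqrt{\frac{1}{-187589 + 733855} + 577778}\right) + \frac{1}{47}\right) = -1151378 + \left(\left(714136 + \sqrt{\frac{1}{546266} + 577778}\right) + \frac{1}{47}\right) = -1151378 + \left(\left(714136 + \sqrt{\frac{315620476949}{546266}}\right) + \frac{1}{47}\right) = -1151378 + \left(\left(714136 + \frac{\sqrt{172412735461022434}}{546266}\right) + \frac{1}{47}\right) = -1151378 + \left(\frac{33564393}{47} + \frac{\sqrt{172412735461022434}}{546266}\right) = - \frac{20550373}{47} + \frac{\sqrt{172412735461022434}}{546266}$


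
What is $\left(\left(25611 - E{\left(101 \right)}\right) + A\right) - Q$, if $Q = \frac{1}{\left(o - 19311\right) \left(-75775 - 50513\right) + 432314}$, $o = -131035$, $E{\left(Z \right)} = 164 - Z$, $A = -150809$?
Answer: $- \frac{2378371687848083}{18987327962} \approx -1.2526 \cdot 10^{5}$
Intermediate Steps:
$Q = \frac{1}{18987327962}$ ($Q = \frac{1}{\left(-131035 - 19311\right) \left(-75775 - 50513\right) + 432314} = \frac{1}{\left(-150346\right) \left(-126288\right) + 432314} = \frac{1}{18986895648 + 432314} = \frac{1}{18987327962} \approx 5.2667 \cdot 10^{-11}$)
$\left(\left(25611 - E{\left(101 \right)}\right) + A\right) - Q = \left(\left(25611 - \left(164 - 101\right)\right) - 150809\right) - \frac{1}{18987327962} = \left(\left(25611 - 63\right) - 150809\right) - \frac{1}{18987327962} = \left(25548 - 150809\right) - \frac{1}{18987327962} = -125261 - \frac{1}{18987327962} = - \frac{2378371687848083}{18987327962}$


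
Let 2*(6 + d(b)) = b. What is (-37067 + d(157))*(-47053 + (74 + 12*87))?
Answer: 3398684715/2 ≈ 1.6993e+9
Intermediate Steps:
d(b) = -6 + b/2
(-37067 + d(157))*(-47053 + (74 + 12*87)) = (-37067 + (-6 + (½)*157))*(-47053 + (74 + 12*87)) = (-37067 + (-6 + 157/2))*(-47053 + (74 + 1044)) = (-37067 + 145/2)*(-47053 + 1118) = -73989/2*(-45935) = 3398684715/2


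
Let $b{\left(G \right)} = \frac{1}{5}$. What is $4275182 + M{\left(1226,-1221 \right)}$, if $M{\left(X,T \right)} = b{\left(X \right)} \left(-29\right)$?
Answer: $\frac{21375881}{5} \approx 4.2752 \cdot 10^{6}$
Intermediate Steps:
$b{\left(G \right)} = \frac{1}{5}$
$M{\left(X,T \right)} = - \frac{29}{5}$ ($M{\left(X,T \right)} = \frac{1}{5} \left(-29\right) = - \frac{29}{5}$)
$4275182 + M{\left(1226,-1221 \right)} = 4275182 - \frac{29}{5} = \frac{21375881}{5}$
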